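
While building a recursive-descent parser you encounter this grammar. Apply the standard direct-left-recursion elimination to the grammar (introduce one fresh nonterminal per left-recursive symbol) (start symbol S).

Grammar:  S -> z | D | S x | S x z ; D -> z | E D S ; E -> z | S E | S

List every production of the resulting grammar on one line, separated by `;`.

Left recursion appears on S.
For S: α = {x, x z}, β = {z, D}. Rewrite as S → β S' and S' → α S' | ε.

S -> z S' | D S'; D -> z | E D S; E -> z | S E | S; S' -> x S' | x z S' | ε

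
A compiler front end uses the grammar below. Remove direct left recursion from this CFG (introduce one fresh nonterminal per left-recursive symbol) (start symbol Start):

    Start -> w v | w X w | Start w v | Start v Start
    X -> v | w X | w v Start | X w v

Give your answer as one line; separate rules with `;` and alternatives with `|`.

Start -> w v Start1 | w X w Start1; X -> v X1 | w X X1 | w v Start X1; Start1 -> w v Start1 | v Start Start1 | ε; X1 -> w v X1 | ε

Start, X are directly left-recursive.
For Start: α = {w v, v Start}, β = {w v, w X w}. Rewrite as Start → β Start1 and Start1 → α Start1 | ε.
For X: α = {w v}, β = {v, w X, w v Start}. Rewrite as X → β X1 and X1 → α X1 | ε.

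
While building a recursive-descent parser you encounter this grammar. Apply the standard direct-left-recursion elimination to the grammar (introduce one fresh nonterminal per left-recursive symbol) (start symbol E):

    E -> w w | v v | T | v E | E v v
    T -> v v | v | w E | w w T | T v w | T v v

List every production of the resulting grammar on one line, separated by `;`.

E -> w w E' | v v E' | T E' | v E E'; T -> v v T' | v T' | w E T' | w w T T'; E' -> v v E' | ε; T' -> v w T' | v v T' | ε

Left recursion appears on E, T.
For E: α = {v v}, β = {w w, v v, T, v E}. Rewrite as E → β E' and E' → α E' | ε.
For T: α = {v w, v v}, β = {v v, v, w E, w w T}. Rewrite as T → β T' and T' → α T' | ε.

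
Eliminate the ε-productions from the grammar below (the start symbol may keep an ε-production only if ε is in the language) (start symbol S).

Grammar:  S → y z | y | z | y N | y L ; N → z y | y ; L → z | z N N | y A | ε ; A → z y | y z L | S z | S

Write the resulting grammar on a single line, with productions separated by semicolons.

S → y z | y | z | y N | y L; N → z y | y; L → z | z N N | y A; A → z y | y z L | y z | S z | S

Nullable set = {L}.
ε ∉ L(G), so no ε-production is kept.
For each production, add variants omitting each subset of nullable occurrences: A → y z L gives y z L | y z.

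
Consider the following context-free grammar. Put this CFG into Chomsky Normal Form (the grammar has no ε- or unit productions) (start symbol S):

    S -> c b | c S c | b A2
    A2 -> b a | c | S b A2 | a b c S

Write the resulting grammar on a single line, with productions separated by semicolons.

S -> X1 X2 | X1 Y1 | X2 A2; A2 -> X2 X3 | c | S Y2 | X3 Y3; X1 -> c; X2 -> b; X3 -> a; Y1 -> S X1; Y2 -> X2 A2; Y3 -> X2 Y4; Y4 -> X1 S

Introduce a nonterminal for each terminal appearing in a rule of length ≥ 2: X1 → c, X2 → b, X3 → a.
Binarize each right-hand side of length ≥ 3 by chaining fresh nonterminals (Y1, Y2, …): affected rules were S → X1 S X1; A2 → S X2 A2; A2 → X3 X2 X1 S.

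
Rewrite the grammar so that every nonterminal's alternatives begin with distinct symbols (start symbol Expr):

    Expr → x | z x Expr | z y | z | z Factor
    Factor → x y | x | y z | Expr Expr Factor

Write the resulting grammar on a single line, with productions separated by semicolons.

Expr has alternatives sharing prefix 'z': factor to Expr → z Expr1 with Expr1 → x Expr | y | ε | Factor.
Factor has alternatives sharing prefix 'x': factor to Factor → x Factor1 with Factor1 → y | ε.

Expr → x | z Expr1; Factor → y z | Expr Expr Factor | x Factor1; Expr1 → x Expr | y | epsilon | Factor; Factor1 → y | epsilon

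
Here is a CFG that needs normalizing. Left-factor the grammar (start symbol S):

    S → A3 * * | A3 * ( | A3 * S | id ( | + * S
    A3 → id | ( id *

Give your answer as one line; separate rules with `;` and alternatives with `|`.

S has alternatives sharing prefix 'A3 *': factor to S → A3 * S' with S' → * | ( | S.

S → id ( | + * S | A3 * S'; A3 → id | ( id *; S' → * | ( | S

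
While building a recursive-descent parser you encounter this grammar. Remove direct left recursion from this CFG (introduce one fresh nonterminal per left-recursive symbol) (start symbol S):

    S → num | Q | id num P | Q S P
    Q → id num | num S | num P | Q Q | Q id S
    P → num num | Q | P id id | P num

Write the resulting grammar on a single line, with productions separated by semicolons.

S → num | Q | id num P | Q S P; Q → id num Q' | num S Q' | num P Q'; P → num num P' | Q P'; Q' → Q Q' | id S Q' | ε; P' → id id P' | num P' | ε

Left recursion appears on Q, P.
For Q: α = {Q, id S}, β = {id num, num S, num P}. Rewrite as Q → β Q' and Q' → α Q' | ε.
For P: α = {id id, num}, β = {num num, Q}. Rewrite as P → β P' and P' → α P' | ε.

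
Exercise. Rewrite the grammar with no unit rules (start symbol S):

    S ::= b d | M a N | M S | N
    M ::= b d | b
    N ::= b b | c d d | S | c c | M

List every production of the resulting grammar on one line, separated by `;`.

Unit pairs: N ⇒* {M, S}; S ⇒* {M, N}.
For each unit pair (A, B), copy every non-unit production of B to A, then drop all unit productions.

S ::= b d | M a N | M S | b b | c d d | c c | b; M ::= b d | b; N ::= b d | M a N | M S | b b | c d d | c c | b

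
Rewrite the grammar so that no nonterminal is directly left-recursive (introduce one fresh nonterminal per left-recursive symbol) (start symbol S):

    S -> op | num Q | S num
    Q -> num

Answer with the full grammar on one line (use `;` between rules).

S is directly left-recursive.
For S: α = {num}, β = {op, num Q}. Rewrite as S → β S' and S' → α S' | ε.

S -> op S' | num Q S'; Q -> num; S' -> num S' | ε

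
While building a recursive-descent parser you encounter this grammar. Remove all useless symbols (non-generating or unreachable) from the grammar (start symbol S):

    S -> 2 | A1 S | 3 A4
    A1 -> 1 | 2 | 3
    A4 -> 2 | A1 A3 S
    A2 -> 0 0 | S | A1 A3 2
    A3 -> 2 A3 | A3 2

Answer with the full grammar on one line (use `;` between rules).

S -> 2 | A1 S | 3 A4; A1 -> 1 | 2 | 3; A4 -> 2

Generating nonterminals: {A1, A2, A4, S}.
Reachable from S after that: {A1, A4, S}.
Removed useless symbols: {A2, A3} and every production mentioning them.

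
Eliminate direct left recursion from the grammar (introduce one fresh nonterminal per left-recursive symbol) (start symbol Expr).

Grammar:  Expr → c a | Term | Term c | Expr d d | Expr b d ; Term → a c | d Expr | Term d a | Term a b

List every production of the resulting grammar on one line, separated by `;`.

Expr → c a Expr1 | Term Expr1 | Term c Expr1; Term → a c Term1 | d Expr Term1; Expr1 → d d Expr1 | b d Expr1 | epsilon; Term1 → d a Term1 | a b Term1 | epsilon

Expr, Term are directly left-recursive.
For Expr: α = {d d, b d}, β = {c a, Term, Term c}. Rewrite as Expr → β Expr1 and Expr1 → α Expr1 | ε.
For Term: α = {d a, a b}, β = {a c, d Expr}. Rewrite as Term → β Term1 and Term1 → α Term1 | ε.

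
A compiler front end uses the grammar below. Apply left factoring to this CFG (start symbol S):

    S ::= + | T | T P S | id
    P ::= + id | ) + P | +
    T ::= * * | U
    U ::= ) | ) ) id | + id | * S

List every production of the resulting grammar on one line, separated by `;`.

S ::= + | id | T S'; P ::= ) + P | + P'; T ::= * * | U; U ::= + id | * S | ) U'; S' ::= ε | P S; P' ::= id | ε; U' ::= ε | ) id

S has alternatives sharing prefix 'T': factor to S → T S' with S' → ε | P S.
P has alternatives sharing prefix '+': factor to P → + P' with P' → id | ε.
U has alternatives sharing prefix ')': factor to U → ) U' with U' → ε | ) id.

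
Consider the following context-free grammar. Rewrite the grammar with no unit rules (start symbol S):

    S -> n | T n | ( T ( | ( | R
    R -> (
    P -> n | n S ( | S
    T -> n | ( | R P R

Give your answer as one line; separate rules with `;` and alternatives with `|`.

Unit pairs: P ⇒* {R, S}; S ⇒* {R}.
Replace each nonterminal's rules with the union of the non-unit rules of every nonterminal it unit-derives.

S -> n | T n | ( T ( | (; R -> (; P -> n | T n | ( T ( | ( | n S (; T -> n | ( | R P R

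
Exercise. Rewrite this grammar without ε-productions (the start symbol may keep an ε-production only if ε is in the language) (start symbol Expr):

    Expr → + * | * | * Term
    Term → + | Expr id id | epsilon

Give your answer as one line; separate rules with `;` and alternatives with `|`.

Expr → + * | * | * Term; Term → + | Expr id id

The nullable symbols are {Term}.
ε ∉ L(G), so no ε-production is kept.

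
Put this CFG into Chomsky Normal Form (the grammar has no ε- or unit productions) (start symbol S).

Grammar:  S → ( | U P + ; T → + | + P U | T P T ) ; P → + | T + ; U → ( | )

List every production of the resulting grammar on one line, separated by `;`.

Introduce a nonterminal for each terminal appearing in a rule of length ≥ 2: X1 → +, X2 → ).
Binarize each right-hand side of length ≥ 3 by chaining fresh nonterminals (Y1, Y2, …): affected rules were S → U P X1; T → X1 P U; T → T P T X2.

S → ( | U Y1; T → + | X1 Y2 | T Y3; P → + | T X1; U → ( | ); X1 → +; X2 → ); Y1 → P X1; Y2 → P U; Y3 → P Y4; Y4 → T X2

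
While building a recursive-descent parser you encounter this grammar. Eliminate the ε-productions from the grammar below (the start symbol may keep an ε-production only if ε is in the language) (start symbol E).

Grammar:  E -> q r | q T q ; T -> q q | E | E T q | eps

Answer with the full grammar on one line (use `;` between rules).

E -> q r | q T q | q q; T -> q q | E | E T q | E q

Nullable set = {T}.
ε ∉ L(G), so no ε-production is kept.
For each production, add variants omitting each subset of nullable occurrences: E → q T q gives q T q | q q. T → E T q gives E T q | E q.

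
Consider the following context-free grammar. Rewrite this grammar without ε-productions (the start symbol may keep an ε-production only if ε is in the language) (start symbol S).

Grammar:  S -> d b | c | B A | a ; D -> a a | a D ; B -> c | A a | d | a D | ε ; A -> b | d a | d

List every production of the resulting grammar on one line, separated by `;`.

Nullable nonterminals: {B}.
ε ∉ L(G), so no ε-production is kept.
Expand every rule over subsets of its nullable positions: S → B A gives B A | A.

S -> d b | c | B A | A | a; D -> a a | a D; B -> c | A a | d | a D; A -> b | d a | d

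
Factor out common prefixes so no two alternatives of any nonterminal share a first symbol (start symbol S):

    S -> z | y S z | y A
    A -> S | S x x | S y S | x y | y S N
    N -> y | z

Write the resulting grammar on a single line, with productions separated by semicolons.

S has alternatives sharing prefix 'y': factor to S → y S' with S' → S z | A.
A has alternatives sharing prefix 'S': factor to A → S A' with A' → ε | x x | y S.

S -> z | y S'; A -> x y | y S N | S A'; N -> y | z; S' -> S z | A; A' -> ε | x x | y S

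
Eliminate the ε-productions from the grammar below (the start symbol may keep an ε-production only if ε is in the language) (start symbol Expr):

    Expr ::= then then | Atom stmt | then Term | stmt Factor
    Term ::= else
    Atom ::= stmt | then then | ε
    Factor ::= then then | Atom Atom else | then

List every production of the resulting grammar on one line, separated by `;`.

Nullable set = {Atom}.
ε ∉ L(G), so no ε-production is kept.
Expand every rule over subsets of its nullable positions: Expr → Atom stmt gives Atom stmt | stmt. Factor → Atom Atom else gives Atom Atom else | Atom else | else.

Expr ::= then then | Atom stmt | stmt | then Term | stmt Factor; Term ::= else; Atom ::= stmt | then then; Factor ::= then then | Atom Atom else | Atom else | else | then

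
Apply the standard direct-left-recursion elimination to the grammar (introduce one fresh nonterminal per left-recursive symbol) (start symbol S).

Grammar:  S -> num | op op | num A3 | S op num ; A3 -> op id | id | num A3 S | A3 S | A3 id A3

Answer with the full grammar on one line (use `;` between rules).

Left recursion appears on S, A3.
For S: α = {op num}, β = {num, op op, num A3}. Rewrite as S → β S' and S' → α S' | ε.
For A3: α = {S, id A3}, β = {op id, id, num A3 S}. Rewrite as A3 → β A3' and A3' → α A3' | ε.

S -> num S' | op op S' | num A3 S'; A3 -> op id A3' | id A3' | num A3 S A3'; S' -> op num S' | eps; A3' -> S A3' | id A3 A3' | eps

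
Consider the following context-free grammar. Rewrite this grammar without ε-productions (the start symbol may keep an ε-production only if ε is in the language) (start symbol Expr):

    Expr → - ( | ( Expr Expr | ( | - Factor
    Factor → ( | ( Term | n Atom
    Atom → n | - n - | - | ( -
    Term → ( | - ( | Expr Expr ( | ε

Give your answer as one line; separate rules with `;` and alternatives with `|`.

Nullable nonterminals: {Term}.
ε ∉ L(G), so no ε-production is kept.

Expr → - ( | ( Expr Expr | ( | - Factor; Factor → ( | ( Term | n Atom; Atom → n | - n - | - | ( -; Term → ( | - ( | Expr Expr (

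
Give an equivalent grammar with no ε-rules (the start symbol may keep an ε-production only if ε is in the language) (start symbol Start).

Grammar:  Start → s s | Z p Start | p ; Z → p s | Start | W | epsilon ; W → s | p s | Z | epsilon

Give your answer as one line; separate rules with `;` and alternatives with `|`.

Start → s s | Z p Start | p Start | p; Z → p s | Start | W; W → s | p s | Z

Nullable set = {W, Z}.
ε ∉ L(G), so no ε-production is kept.
Add the nullable-subset variants: Start → Z p Start gives Z p Start | p Start.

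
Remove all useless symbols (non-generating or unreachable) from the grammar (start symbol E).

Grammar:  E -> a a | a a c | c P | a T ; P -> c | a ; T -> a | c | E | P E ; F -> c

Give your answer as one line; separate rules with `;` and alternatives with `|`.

E -> a a | a a c | c P | a T; P -> c | a; T -> a | c | E | P E

Generating nonterminals: {E, F, P, T}.
Reachable from E after that: {E, P, T}.
Removed useless symbols: {F} and every production mentioning them.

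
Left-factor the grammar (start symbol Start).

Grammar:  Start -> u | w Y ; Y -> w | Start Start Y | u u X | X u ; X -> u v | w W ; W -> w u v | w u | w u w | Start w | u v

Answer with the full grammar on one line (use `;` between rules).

W has alternatives sharing prefix 'w u': factor to W → w u W1 with W1 → v | ε | w.

Start -> u | w Y; Y -> w | Start Start Y | u u X | X u; X -> u v | w W; W -> Start w | u v | w u W1; W1 -> v | ε | w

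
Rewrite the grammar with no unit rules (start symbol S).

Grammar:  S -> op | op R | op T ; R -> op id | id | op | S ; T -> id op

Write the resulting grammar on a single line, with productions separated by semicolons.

Unit pairs: R ⇒* {S}.
For every A with A ⇒* B via unit rules, add B's non-unit alternatives to A; then delete every rule of the form X → Y.

S -> op | op R | op T; R -> op | op R | op T | op id | id; T -> id op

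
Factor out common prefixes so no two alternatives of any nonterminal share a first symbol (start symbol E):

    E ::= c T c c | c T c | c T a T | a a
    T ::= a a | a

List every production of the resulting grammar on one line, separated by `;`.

E ::= a a | c T E'; T ::= a T'; E' ::= a T | c E''; T' ::= a | ε; E'' ::= c | ε

E has alternatives sharing prefix 'c T': factor to E → c T E' with E' → c c | c | a T.
T has alternatives sharing prefix 'a': factor to T → a T' with T' → a | ε.
E' has alternatives sharing prefix 'c': factor to E' → c E'' with E'' → c | ε.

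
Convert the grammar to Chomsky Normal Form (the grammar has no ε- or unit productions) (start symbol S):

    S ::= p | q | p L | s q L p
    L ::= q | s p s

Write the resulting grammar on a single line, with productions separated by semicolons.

Introduce a nonterminal for each terminal appearing in a rule of length ≥ 2: X1 → p, X2 → s, X3 → q.
Binarize each right-hand side of length ≥ 3 by chaining fresh nonterminals (Y1, Y2, …): affected rules were S → X2 X3 L X1; L → X2 X1 X2.

S ::= p | q | X1 L | X2 Y1; L ::= q | X2 Y3; X1 ::= p; X2 ::= s; X3 ::= q; Y1 ::= X3 Y2; Y2 ::= L X1; Y3 ::= X1 X2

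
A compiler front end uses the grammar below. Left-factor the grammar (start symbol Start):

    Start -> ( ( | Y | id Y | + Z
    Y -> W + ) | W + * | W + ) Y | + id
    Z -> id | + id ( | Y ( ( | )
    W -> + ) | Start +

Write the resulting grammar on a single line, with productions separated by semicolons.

Y has alternatives sharing prefix 'W +': factor to Y → W + Y1 with Y1 → ) | * | ) Y.
Y1 has alternatives sharing prefix ')': factor to Y1 → ) Y11 with Y11 → ε | Y.

Start -> ( ( | Y | id Y | + Z; Y -> + id | W + Y1; Z -> id | + id ( | Y ( ( | ); W -> + ) | Start +; Y1 -> * | ) Y11; Y11 -> ε | Y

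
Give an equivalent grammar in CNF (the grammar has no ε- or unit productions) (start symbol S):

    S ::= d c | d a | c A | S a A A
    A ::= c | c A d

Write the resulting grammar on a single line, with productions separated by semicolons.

Introduce a nonterminal for each terminal appearing in a rule of length ≥ 2: X1 → d, X2 → c, X3 → a.
Binarize each right-hand side of length ≥ 3 by chaining fresh nonterminals (Y1, Y2, …): affected rules were S → S X3 A A; A → X2 A X1.

S ::= X1 X2 | X1 X3 | X2 A | S Y1; A ::= c | X2 Y3; X1 ::= d; X2 ::= c; X3 ::= a; Y1 ::= X3 Y2; Y2 ::= A A; Y3 ::= A X1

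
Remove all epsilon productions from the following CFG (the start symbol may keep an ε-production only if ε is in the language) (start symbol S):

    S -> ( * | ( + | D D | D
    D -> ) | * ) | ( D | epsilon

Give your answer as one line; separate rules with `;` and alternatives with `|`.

Nullable set = {D, S}.
ε ∈ L(G) since S is nullable, so keep S → ε.
Add the nullable-subset variants: S → D D gives D D | D. D → ( D gives ( D | (.

S -> ( * | ( + | D D | D | epsilon; D -> ) | * ) | ( D | (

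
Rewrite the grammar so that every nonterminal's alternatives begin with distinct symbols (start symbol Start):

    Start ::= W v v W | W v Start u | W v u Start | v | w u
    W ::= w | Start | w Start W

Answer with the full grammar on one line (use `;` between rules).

Start has alternatives sharing prefix 'W v': factor to Start → W v Start1 with Start1 → v W | Start u | u Start.
W has alternatives sharing prefix 'w': factor to W → w W1 with W1 → ε | Start W.

Start ::= v | w u | W v Start1; W ::= Start | w W1; Start1 ::= v W | Start u | u Start; W1 ::= ε | Start W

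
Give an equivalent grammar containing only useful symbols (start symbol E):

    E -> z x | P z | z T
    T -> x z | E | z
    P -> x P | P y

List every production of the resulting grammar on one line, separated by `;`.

Generating nonterminals: {E, T}.
Reachable from E after that: {E, T}.
Removed useless symbols: {P} and every production mentioning them.

E -> z x | z T; T -> x z | E | z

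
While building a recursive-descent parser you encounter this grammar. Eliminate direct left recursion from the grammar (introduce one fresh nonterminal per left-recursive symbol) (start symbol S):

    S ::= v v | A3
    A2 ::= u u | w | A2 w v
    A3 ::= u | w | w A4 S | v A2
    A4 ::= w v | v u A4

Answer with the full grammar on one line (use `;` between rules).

Left recursion appears on A2.
For A2: α = {w v}, β = {u u, w}. Rewrite as A2 → β A2' and A2' → α A2' | ε.

S ::= v v | A3; A2 ::= u u A2' | w A2'; A3 ::= u | w | w A4 S | v A2; A4 ::= w v | v u A4; A2' ::= w v A2' | ε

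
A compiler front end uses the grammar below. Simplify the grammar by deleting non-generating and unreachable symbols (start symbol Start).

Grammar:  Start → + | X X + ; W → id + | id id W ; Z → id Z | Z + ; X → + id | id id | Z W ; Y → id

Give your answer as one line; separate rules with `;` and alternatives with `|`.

Start → + | X X +; X → + id | id id

Generating nonterminals: {Start, W, X, Y}.
Reachable from Start after that: {Start, X}.
Removed useless symbols: {W, Y, Z} and every production mentioning them.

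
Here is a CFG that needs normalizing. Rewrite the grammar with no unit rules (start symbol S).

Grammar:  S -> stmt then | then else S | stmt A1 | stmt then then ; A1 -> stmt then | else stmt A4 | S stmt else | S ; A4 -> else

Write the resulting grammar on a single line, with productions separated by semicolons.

Unit pairs: A1 ⇒* {S}.
Replace each nonterminal's rules with the union of the non-unit rules of every nonterminal it unit-derives.

S -> stmt then | then else S | stmt A1 | stmt then then; A1 -> stmt then | else stmt A4 | S stmt else | then else S | stmt A1 | stmt then then; A4 -> else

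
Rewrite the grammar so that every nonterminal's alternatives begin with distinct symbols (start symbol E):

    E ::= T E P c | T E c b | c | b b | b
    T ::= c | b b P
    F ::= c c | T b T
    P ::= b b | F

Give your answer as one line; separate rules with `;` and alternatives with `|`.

E ::= c | T E E' | b E''; T ::= c | b b P; F ::= c c | T b T; P ::= b b | F; E' ::= P c | c b; E'' ::= b | ε

E has alternatives sharing prefix 'T E': factor to E → T E E' with E' → P c | c b.
E has alternatives sharing prefix 'b': factor to E → b E'' with E'' → b | ε.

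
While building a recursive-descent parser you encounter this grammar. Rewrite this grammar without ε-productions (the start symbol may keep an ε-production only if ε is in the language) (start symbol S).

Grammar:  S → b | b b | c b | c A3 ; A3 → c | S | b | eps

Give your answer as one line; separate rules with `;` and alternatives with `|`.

S → b | b b | c b | c A3 | c; A3 → c | S | b

Nullable nonterminals: {A3}.
ε ∉ L(G), so no ε-production is kept.
Expand every rule over subsets of its nullable positions: S → c A3 gives c A3 | c.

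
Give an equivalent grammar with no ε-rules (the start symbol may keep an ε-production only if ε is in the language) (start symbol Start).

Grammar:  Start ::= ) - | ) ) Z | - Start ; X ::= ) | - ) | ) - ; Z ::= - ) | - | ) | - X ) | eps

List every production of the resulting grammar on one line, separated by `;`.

Start ::= ) - | ) ) Z | ) ) | - Start; X ::= ) | - ) | ) -; Z ::= - ) | - | ) | - X )

Nullable set = {Z}.
ε ∉ L(G), so no ε-production is kept.
Add the nullable-subset variants: Start → ) ) Z gives ) ) Z | ) ).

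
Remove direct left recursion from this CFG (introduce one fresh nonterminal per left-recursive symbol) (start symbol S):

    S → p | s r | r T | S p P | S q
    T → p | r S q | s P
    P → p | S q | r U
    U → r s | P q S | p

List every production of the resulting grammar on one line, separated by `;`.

S → p S' | s r S' | r T S'; T → p | r S q | s P; P → p | S q | r U; U → r s | P q S | p; S' → p P S' | q S' | ε

S is directly left-recursive.
For S: α = {p P, q}, β = {p, s r, r T}. Rewrite as S → β S' and S' → α S' | ε.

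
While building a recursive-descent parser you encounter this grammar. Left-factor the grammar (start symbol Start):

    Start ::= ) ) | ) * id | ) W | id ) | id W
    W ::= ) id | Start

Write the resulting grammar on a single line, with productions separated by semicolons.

Start has alternatives sharing prefix ')': factor to Start → ) Start1 with Start1 → ) | * id | W.
Start has alternatives sharing prefix 'id': factor to Start → id Start2 with Start2 → ) | W.

Start ::= ) Start1 | id Start2; W ::= ) id | Start; Start1 ::= ) | * id | W; Start2 ::= ) | W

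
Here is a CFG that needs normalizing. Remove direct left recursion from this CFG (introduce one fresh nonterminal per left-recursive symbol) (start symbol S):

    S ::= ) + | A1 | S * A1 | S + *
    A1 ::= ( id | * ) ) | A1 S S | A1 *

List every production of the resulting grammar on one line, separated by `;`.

S ::= ) + S' | A1 S'; A1 ::= ( id A1' | * ) ) A1'; S' ::= * A1 S' | + * S' | ε; A1' ::= S S A1' | * A1' | ε

S, A1 are directly left-recursive.
For S: α = {* A1, + *}, β = {) +, A1}. Rewrite as S → β S' and S' → α S' | ε.
For A1: α = {S S, *}, β = {( id, * ) )}. Rewrite as A1 → β A1' and A1' → α A1' | ε.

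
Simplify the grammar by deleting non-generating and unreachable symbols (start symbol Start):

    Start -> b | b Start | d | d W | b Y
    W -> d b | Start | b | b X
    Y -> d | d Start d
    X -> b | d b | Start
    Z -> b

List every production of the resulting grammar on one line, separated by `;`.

Start -> b | b Start | d | d W | b Y; W -> d b | Start | b | b X; Y -> d | d Start d; X -> b | d b | Start

Generating nonterminals: {Start, W, X, Y, Z}.
Reachable from Start after that: {Start, W, X, Y}.
Removed useless symbols: {Z} and every production mentioning them.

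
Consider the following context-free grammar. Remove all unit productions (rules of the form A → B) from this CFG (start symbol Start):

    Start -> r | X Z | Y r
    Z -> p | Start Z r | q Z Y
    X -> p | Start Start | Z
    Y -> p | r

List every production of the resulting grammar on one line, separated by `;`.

Start -> r | X Z | Y r; Z -> p | Start Z r | q Z Y; X -> p | Start Z r | q Z Y | Start Start; Y -> p | r

Unit pairs: X ⇒* {Z}.
For each unit pair (A, B), copy every non-unit production of B to A, then drop all unit productions.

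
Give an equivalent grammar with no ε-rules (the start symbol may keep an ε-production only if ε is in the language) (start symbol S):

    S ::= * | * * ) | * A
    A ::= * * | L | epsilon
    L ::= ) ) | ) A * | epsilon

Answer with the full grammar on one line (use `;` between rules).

Nullable nonterminals: {A, L}.
ε ∉ L(G), so no ε-production is kept.
For each production, add variants omitting each subset of nullable occurrences: L → ) A * gives ) A * | ) *.

S ::= * | * * ) | * A; A ::= * * | L; L ::= ) ) | ) A * | ) *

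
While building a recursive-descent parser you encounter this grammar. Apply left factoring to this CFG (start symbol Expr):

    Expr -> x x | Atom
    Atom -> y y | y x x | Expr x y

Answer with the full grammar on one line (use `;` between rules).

Atom has alternatives sharing prefix 'y': factor to Atom → y Atom1 with Atom1 → y | x x.

Expr -> x x | Atom; Atom -> Expr x y | y Atom1; Atom1 -> y | x x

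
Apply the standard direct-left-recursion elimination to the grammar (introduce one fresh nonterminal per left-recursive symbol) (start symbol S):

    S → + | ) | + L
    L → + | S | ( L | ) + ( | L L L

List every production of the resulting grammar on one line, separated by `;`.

S → + | ) | + L; L → + L' | S L' | ( L L' | ) + ( L'; L' → L L L' | epsilon

Left recursion appears on L.
For L: α = {L L}, β = {+, S, ( L, ) + (}. Rewrite as L → β L' and L' → α L' | ε.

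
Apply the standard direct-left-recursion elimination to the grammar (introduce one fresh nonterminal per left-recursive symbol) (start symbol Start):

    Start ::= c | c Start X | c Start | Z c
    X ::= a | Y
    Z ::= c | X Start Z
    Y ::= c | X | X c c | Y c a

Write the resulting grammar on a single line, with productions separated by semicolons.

Start ::= c | c Start X | c Start | Z c; X ::= a | Y; Z ::= c | X Start Z; Y ::= c Y1 | X Y1 | X c c Y1; Y1 ::= c a Y1 | ε

Directly left-recursive nonterminal: Y.
For Y: α = {c a}, β = {c, X, X c c}. Rewrite as Y → β Y1 and Y1 → α Y1 | ε.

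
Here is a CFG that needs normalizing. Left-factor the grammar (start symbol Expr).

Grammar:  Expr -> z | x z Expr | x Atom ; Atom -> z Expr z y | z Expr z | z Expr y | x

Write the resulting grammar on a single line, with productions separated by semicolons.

Expr -> z | x Expr1; Atom -> x | z Expr Atom1; Expr1 -> z Expr | Atom; Atom1 -> y | z Atom11; Atom11 -> y | epsilon

Expr has alternatives sharing prefix 'x': factor to Expr → x Expr1 with Expr1 → z Expr | Atom.
Atom has alternatives sharing prefix 'z Expr': factor to Atom → z Expr Atom1 with Atom1 → z y | z | y.
Atom1 has alternatives sharing prefix 'z': factor to Atom1 → z Atom11 with Atom11 → y | ε.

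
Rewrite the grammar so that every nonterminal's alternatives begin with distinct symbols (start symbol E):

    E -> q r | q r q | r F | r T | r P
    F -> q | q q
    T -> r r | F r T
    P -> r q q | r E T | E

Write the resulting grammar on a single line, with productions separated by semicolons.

E has alternatives sharing prefix 'r': factor to E → r E' with E' → F | T | P.
E has alternatives sharing prefix 'q r': factor to E → q r E'' with E'' → ε | q.
F has alternatives sharing prefix 'q': factor to F → q F' with F' → ε | q.
P has alternatives sharing prefix 'r': factor to P → r P' with P' → q q | E T.

E -> r E' | q r E''; F -> q F'; T -> r r | F r T; P -> E | r P'; E' -> F | T | P; E'' -> ε | q; F' -> ε | q; P' -> q q | E T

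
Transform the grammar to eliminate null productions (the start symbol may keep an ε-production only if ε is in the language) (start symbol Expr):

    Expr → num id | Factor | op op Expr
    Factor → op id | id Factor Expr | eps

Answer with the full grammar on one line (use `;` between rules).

The nullable symbols are {Expr, Factor}.
ε ∈ L(G) since Expr is nullable, so keep Expr → ε.
For each production, add variants omitting each subset of nullable occurrences: Expr → op op Expr gives op op Expr | op op. Factor → id Factor Expr gives id Factor Expr | id Factor | id Expr | id.

Expr → num id | Factor | op op Expr | op op | eps; Factor → op id | id Factor Expr | id Factor | id Expr | id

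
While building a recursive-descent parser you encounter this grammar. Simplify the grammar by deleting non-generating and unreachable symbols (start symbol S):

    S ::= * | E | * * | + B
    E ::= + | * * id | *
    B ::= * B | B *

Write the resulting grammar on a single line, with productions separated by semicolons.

S ::= * | E | * *; E ::= + | * * id | *

Generating nonterminals: {E, S}.
Reachable from S after that: {E, S}.
Removed useless symbols: {B} and every production mentioning them.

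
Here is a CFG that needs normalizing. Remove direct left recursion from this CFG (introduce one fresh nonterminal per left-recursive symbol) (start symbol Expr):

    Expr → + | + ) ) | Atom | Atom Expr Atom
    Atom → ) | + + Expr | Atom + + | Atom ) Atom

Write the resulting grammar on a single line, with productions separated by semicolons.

Expr → + | + ) ) | Atom | Atom Expr Atom; Atom → ) Atom1 | + + Expr Atom1; Atom1 → + + Atom1 | ) Atom Atom1 | ε

Directly left-recursive nonterminal: Atom.
For Atom: α = {+ +, ) Atom}, β = {), + + Expr}. Rewrite as Atom → β Atom1 and Atom1 → α Atom1 | ε.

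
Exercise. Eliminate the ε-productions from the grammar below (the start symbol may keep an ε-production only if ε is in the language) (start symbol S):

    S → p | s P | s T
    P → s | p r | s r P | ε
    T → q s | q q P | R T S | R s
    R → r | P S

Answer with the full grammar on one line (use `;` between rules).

The nullable symbols are {P}.
ε ∉ L(G), so no ε-production is kept.
Add the nullable-subset variants: S → s P gives s P | s. P → s r P gives s r P | s r. T → q q P gives q q P | q q. R → P S gives P S | S.

S → p | s P | s | s T; P → s | p r | s r P | s r; T → q s | q q P | q q | R T S | R s; R → r | P S | S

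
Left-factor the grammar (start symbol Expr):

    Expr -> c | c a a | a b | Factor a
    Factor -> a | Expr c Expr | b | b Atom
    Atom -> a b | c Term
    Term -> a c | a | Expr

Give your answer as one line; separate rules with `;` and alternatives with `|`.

Expr has alternatives sharing prefix 'c': factor to Expr → c Expr1 with Expr1 → ε | a a.
Factor has alternatives sharing prefix 'b': factor to Factor → b Factor1 with Factor1 → ε | Atom.
Term has alternatives sharing prefix 'a': factor to Term → a Term1 with Term1 → c | ε.

Expr -> a b | Factor a | c Expr1; Factor -> a | Expr c Expr | b Factor1; Atom -> a b | c Term; Term -> Expr | a Term1; Expr1 -> ε | a a; Factor1 -> ε | Atom; Term1 -> c | ε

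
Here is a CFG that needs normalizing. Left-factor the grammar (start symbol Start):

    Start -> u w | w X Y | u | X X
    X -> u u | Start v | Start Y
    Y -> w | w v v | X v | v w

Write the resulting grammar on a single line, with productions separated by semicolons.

Start has alternatives sharing prefix 'u': factor to Start → u Start1 with Start1 → w | ε.
X has alternatives sharing prefix 'Start': factor to X → Start X1 with X1 → v | Y.
Y has alternatives sharing prefix 'w': factor to Y → w Y1 with Y1 → ε | v v.

Start -> w X Y | X X | u Start1; X -> u u | Start X1; Y -> X v | v w | w Y1; Start1 -> w | ε; X1 -> v | Y; Y1 -> ε | v v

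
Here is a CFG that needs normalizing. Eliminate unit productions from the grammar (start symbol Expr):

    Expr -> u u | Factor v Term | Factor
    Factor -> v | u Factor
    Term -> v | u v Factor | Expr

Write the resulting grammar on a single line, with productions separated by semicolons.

Unit pairs: Expr ⇒* {Factor}; Term ⇒* {Expr, Factor}.
Replace each nonterminal's rules with the union of the non-unit rules of every nonterminal it unit-derives.

Expr -> v | u Factor | u u | Factor v Term; Factor -> v | u Factor; Term -> v | u v Factor | u Factor | u u | Factor v Term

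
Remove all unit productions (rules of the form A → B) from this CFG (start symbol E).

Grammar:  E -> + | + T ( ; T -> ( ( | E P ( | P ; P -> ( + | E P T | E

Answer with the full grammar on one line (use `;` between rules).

E -> + | + T (; T -> + | + T ( | ( + | E P T | ( ( | E P (; P -> + | + T ( | ( + | E P T

Unit pairs: P ⇒* {E}; T ⇒* {E, P}.
For every A with A ⇒* B via unit rules, add B's non-unit alternatives to A; then delete every rule of the form X → Y.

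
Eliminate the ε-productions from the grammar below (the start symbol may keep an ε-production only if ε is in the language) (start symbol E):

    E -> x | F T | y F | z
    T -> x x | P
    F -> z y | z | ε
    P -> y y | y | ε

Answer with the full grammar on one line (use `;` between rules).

E -> x | F T | F | T | y F | y | z | ε; T -> x x | P; F -> z y | z; P -> y y | y

Nullable set = {E, F, P, T}.
ε ∈ L(G) since E is nullable, so keep E → ε.
For each production, add variants omitting each subset of nullable occurrences: E → F T gives F T | F | T. E → y F gives y F | y.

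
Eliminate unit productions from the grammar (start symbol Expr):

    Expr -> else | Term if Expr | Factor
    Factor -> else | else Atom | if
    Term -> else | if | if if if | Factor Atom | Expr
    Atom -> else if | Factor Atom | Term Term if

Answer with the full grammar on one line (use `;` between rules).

Unit pairs: Expr ⇒* {Factor}; Term ⇒* {Expr, Factor}.
For each unit pair (A, B), copy every non-unit production of B to A, then drop all unit productions.

Expr -> else | else Atom | if | Term if Expr; Factor -> else | else Atom | if; Term -> else | if | if if if | Factor Atom | else Atom | Term if Expr; Atom -> else if | Factor Atom | Term Term if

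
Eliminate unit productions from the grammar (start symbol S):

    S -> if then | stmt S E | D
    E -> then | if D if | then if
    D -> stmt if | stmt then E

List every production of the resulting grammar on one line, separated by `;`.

Unit pairs: S ⇒* {D}.
For every A with A ⇒* B via unit rules, add B's non-unit alternatives to A; then delete every rule of the form X → Y.

S -> stmt if | stmt then E | if then | stmt S E; E -> then | if D if | then if; D -> stmt if | stmt then E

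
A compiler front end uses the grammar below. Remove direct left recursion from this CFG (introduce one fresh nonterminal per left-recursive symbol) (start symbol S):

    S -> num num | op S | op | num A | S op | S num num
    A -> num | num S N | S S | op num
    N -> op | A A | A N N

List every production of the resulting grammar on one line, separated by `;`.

S -> num num S' | op S S' | op S' | num A S'; A -> num | num S N | S S | op num; N -> op | A A | A N N; S' -> op S' | num num S' | ε

S is directly left-recursive.
For S: α = {op, num num}, β = {num num, op S, op, num A}. Rewrite as S → β S' and S' → α S' | ε.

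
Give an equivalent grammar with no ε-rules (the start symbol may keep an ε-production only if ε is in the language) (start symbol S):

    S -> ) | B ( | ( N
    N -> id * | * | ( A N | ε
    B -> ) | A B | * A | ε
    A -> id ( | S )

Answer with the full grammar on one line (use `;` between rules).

S -> ) | B ( | ( | ( N; N -> id * | * | ( A N | ( A; B -> ) | A B | A | * A; A -> id ( | S )

The nullable symbols are {B, N}.
ε ∉ L(G), so no ε-production is kept.
Expand every rule over subsets of its nullable positions: S → B ( gives B ( | (. N → ( A N gives ( A N | ( A. B → A B gives A B | A.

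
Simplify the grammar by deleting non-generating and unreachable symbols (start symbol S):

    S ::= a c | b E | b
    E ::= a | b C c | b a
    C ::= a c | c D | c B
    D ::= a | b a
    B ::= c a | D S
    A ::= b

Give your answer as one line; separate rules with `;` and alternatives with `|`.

S ::= a c | b E | b; E ::= a | b C c | b a; C ::= a c | c D | c B; D ::= a | b a; B ::= c a | D S

Generating nonterminals: {A, B, C, D, E, S}.
Reachable from S after that: {B, C, D, E, S}.
Removed useless symbols: {A} and every production mentioning them.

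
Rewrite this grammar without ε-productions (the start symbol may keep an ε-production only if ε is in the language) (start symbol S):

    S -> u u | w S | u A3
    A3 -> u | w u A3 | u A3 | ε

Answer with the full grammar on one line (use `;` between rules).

Nullable nonterminals: {A3}.
ε ∉ L(G), so no ε-production is kept.
Expand every rule over subsets of its nullable positions: S → u A3 gives u A3 | u. A3 → w u A3 gives w u A3 | w u.

S -> u u | w S | u A3 | u; A3 -> u | w u A3 | w u | u A3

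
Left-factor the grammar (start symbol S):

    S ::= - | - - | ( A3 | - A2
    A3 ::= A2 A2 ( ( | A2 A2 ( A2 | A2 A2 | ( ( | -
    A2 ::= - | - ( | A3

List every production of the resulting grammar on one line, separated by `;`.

S ::= ( A3 | - S'; A3 ::= ( ( | - | A2 A2 A3'; A2 ::= A3 | - A2'; S' ::= ε | - | A2; A3' ::= ε | ( A3''; A2' ::= ε | (; A3'' ::= ( | A2

S has alternatives sharing prefix '-': factor to S → - S' with S' → ε | - | A2.
A3 has alternatives sharing prefix 'A2 A2': factor to A3 → A2 A2 A3' with A3' → ( ( | ( A2 | ε.
A2 has alternatives sharing prefix '-': factor to A2 → - A2' with A2' → ε | (.
A3' has alternatives sharing prefix '(': factor to A3' → ( A3'' with A3'' → ( | A2.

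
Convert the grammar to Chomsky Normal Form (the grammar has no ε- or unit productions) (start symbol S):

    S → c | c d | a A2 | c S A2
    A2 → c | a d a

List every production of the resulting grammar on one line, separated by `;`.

Introduce a nonterminal for each terminal appearing in a rule of length ≥ 2: X1 → c, X2 → d, X3 → a.
Binarize each right-hand side of length ≥ 3 by chaining fresh nonterminals (Y1, Y2, …): affected rules were S → X1 S A2; A2 → X3 X2 X3.

S → c | X1 X2 | X3 A2 | X1 Y1; A2 → c | X3 Y2; X1 → c; X2 → d; X3 → a; Y1 → S A2; Y2 → X2 X3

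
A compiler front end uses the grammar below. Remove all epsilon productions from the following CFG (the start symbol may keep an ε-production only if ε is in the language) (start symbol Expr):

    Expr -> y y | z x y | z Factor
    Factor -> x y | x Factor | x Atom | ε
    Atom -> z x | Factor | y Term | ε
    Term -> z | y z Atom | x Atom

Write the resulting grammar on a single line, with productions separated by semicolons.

Nullable set = {Atom, Factor}.
ε ∉ L(G), so no ε-production is kept.
For each production, add variants omitting each subset of nullable occurrences: Expr → z Factor gives z Factor | z. Factor → x Factor gives x Factor | x. Term → y z Atom gives y z Atom | y z. Term → x Atom gives x Atom | x.

Expr -> y y | z x y | z Factor | z; Factor -> x y | x Factor | x | x Atom; Atom -> z x | Factor | y Term; Term -> z | y z Atom | y z | x Atom | x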